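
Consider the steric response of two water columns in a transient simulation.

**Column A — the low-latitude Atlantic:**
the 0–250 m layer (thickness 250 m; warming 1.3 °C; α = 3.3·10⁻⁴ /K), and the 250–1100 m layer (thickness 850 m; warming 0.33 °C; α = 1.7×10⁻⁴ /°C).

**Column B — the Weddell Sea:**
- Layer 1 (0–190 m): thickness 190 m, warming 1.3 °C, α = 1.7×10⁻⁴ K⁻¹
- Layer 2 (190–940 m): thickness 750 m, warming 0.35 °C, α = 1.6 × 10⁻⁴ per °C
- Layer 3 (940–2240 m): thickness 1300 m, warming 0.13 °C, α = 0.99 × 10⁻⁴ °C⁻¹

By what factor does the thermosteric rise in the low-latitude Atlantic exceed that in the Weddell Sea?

A 0–250 m: 1.3 × 3.3×10⁻⁴ × 250 = 0.10725 m
A 850 × 1.7×10⁻⁴ × 0.33 = 0.047685 m
A total: 0.154935 m
B 1.7×10⁻⁴ × 1.3 × 190 = 0.04199 m
B 1.6×10⁻⁴ × 750 × 0.35 = 0.04200 m
B Layer 3: 0.99×10⁻⁴ × 0.13 × 1300 = 0.016731 m
B total: 0.100721 m
Ratio: 0.154935 / 0.100721 ≈ 1.538

1.5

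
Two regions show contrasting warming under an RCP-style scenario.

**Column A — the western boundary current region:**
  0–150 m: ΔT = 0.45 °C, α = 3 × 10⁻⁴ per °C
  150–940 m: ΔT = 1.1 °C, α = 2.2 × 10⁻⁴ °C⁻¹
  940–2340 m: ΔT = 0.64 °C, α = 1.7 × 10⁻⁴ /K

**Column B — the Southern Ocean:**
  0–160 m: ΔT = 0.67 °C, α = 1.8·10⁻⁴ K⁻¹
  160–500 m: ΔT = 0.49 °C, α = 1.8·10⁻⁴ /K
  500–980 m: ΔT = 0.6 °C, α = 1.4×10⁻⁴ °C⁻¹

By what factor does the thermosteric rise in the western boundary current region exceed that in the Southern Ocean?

A 0–150 m: 3×10⁻⁴ × 0.45 × 150 = 0.02025 m
A 150–940 m: 2.2×10⁻⁴ × 790 × 1.1 = 0.19118 m
A 1.7×10⁻⁴ × 0.64 × 1400 = 0.15232 m
A total: 0.36375 m
B Layer 1: 160 × 0.67 × 1.8×10⁻⁴ = 0.019296 m
B Layer 2: 0.49 × 340 × 1.8×10⁻⁴ = 0.029988 m
B 0.6 × 1.4×10⁻⁴ × 480 = 0.04032 m
B total: 0.089604 m
Ratio: 0.36375 / 0.089604 ≈ 4.060

a factor of 4.06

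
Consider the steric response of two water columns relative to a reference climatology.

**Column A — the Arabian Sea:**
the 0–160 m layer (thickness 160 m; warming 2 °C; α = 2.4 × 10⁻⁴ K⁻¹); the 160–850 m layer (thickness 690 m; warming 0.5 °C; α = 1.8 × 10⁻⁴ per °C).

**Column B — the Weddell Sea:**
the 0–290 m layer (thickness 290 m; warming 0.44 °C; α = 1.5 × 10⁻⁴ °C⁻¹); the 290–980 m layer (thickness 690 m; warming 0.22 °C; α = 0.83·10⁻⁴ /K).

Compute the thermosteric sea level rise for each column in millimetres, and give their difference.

A 0–160 m: 160 × 2.4×10⁻⁴ × 2 = 0.07680 m
A Layer 2: 1.8×10⁻⁴ × 0.5 × 690 = 0.06210 m
A total: 0.13890 m
B 290 × 1.5×10⁻⁴ × 0.44 = 0.01914 m
B 290–980 m: 0.22 × 0.83×10⁻⁴ × 690 = 0.0125994 m
B total: 0.0317394 m
Difference: 0.13890 − 0.0317394 = 0.1071606 m

Δh_A ≈ 140 mm, Δh_B ≈ 32 mm; difference ≈ 110 mm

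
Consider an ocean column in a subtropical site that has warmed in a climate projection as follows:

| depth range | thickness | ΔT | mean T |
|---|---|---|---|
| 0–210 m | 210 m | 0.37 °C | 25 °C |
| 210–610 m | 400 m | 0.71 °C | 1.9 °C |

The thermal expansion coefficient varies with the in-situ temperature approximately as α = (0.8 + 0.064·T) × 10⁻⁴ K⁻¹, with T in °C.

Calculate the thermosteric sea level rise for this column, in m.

0.0448 m

Layer 1: α = (0.8 + 0.064×25)×10⁻⁴ = 2.4×10⁻⁴ K⁻¹
Layer 2: α = (0.8 + 0.064×1.9)×10⁻⁴ = 0.9216×10⁻⁴ K⁻¹
210 × 2.4×10⁻⁴ × 0.37 = 0.018648 m
210–610 m: 0.9216×10⁻⁴ × 0.71 × 400 = 0.02617344 m
Δh = 0.018648 + 0.02617344 = 0.04482144 m ≈ 0.0448 m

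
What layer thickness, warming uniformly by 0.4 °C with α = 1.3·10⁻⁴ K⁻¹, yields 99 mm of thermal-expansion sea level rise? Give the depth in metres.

H = Δh/(αΔT) = 0.099 / (1.3×10⁻⁴ × 0.4) ≈ 1904 m

about 1900 m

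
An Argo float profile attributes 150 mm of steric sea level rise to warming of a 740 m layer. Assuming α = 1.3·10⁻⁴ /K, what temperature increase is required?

ΔT = Δh/(αH) = 0.15 / (1.3×10⁻⁴ × 740) ≈ 1.559 °C

about 1.56 °C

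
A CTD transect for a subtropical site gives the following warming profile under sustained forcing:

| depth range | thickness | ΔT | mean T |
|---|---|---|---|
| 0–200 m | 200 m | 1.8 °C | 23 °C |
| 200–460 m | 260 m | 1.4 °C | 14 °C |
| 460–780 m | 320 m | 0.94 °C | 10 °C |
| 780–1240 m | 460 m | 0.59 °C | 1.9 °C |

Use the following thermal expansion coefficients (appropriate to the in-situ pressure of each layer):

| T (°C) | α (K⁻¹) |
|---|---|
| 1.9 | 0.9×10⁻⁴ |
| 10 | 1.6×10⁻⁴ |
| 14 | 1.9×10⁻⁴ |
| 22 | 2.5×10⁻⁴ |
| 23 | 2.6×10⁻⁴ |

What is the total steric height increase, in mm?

Δh ≈ 235 mm

Layer 1 at 23 °C → α = 2.6×10⁻⁴ K⁻¹
Layer 2 at 14 °C → α = 1.9×10⁻⁴ K⁻¹
Layer 3 at 10 °C → α = 1.6×10⁻⁴ K⁻¹
Layer 4 at 1.9 °C → α = 0.9×10⁻⁴ K⁻¹
0–200 m: 1.8 × 2.6×10⁻⁴ × 200 = 0.09360 m
Layer 2: 1.4 × 260 × 1.9×10⁻⁴ = 0.06916 m
460–780 m: 320 × 1.6×10⁻⁴ × 0.94 = 0.048128 m
780–1240 m: 0.59 × 0.9×10⁻⁴ × 460 = 0.024426 m
Δh = 0.09360 + 0.06916 + 0.048128 + 0.024426 = 0.235314 m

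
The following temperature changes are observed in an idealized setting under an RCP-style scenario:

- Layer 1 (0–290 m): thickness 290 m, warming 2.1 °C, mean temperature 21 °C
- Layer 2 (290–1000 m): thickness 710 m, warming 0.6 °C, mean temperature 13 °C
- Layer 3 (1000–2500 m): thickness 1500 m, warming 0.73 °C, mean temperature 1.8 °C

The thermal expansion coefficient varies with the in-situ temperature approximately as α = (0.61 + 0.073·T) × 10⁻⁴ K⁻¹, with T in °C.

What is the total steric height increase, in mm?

Layer 1: α = (0.61 + 0.073×21)×10⁻⁴ = 2.143×10⁻⁴ K⁻¹
Layer 2: α = (0.61 + 0.073×13)×10⁻⁴ = 1.559×10⁻⁴ K⁻¹
Layer 3: α = (0.61 + 0.073×1.8)×10⁻⁴ = 0.7414×10⁻⁴ K⁻¹
0–290 m: 290 × 2.1 × 2.143×10⁻⁴ = 0.1305087 m
710 × 1.559×10⁻⁴ × 0.6 = 0.0664134 m
1000–2500 m: 1500 × 0.73 × 0.7414×10⁻⁴ = 0.0811833 m
Δh = 0.1305087 + 0.0664134 + 0.0811833 = 0.2781054 m

278 mm of thermosteric rise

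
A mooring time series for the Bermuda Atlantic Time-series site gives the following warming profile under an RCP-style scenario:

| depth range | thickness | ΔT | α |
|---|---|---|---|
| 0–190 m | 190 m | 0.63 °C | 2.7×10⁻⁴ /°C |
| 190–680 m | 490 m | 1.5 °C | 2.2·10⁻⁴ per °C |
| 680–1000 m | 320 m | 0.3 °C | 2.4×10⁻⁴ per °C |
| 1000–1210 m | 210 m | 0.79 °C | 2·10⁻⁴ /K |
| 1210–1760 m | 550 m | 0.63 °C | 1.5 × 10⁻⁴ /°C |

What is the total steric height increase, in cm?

Layer 1: 0.63 × 190 × 2.7×10⁻⁴ = 0.032319 m
Layer 2: 490 × 2.2×10⁻⁴ × 1.5 = 0.16170 m
680–1000 m: 0.3 × 320 × 2.4×10⁻⁴ = 0.02304 m
Layer 4: 0.79 × 2×10⁻⁴ × 210 = 0.03318 m
Layer 5: 1.5×10⁻⁴ × 550 × 0.63 = 0.051975 m
Δh = 0.032319 + 0.16170 + 0.02304 + 0.03318 + 0.051975 = 0.302214 m ≈ 30 cm

Δh ≈ 30 cm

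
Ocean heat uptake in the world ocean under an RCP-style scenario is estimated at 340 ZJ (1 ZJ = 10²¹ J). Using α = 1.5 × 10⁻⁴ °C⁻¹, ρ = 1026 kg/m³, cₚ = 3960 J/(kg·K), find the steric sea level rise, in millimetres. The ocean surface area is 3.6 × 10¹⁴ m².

Δh = 34.9 mm

Per unit area: Q = 340×10²¹ / (3.6×10¹⁴) ≈ 9.444×10⁸ J/m²
Δh = αQ/(ρcₚ) = 1.5×10⁻⁴ × 9.444×10⁸ / (1026 × 3960) ≈ 0.034866 m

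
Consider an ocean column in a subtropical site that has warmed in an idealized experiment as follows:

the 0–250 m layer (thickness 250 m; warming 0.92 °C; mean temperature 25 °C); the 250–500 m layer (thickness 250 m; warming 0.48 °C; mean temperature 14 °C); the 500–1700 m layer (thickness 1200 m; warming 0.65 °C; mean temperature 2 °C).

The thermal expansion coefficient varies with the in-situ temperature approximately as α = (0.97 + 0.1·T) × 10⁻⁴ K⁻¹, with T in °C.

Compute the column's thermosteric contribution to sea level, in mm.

Layer 1: α = (0.97 + 0.1×25)×10⁻⁴ = 3.47×10⁻⁴ K⁻¹
Layer 2: α = (0.97 + 0.1×14)×10⁻⁴ = 2.37×10⁻⁴ K⁻¹
Layer 3: α = (0.97 + 0.1×2)×10⁻⁴ = 1.17×10⁻⁴ K⁻¹
250 × 0.92 × 3.47×10⁻⁴ = 0.07981 m
250 × 2.37×10⁻⁴ × 0.48 = 0.02844 m
1200 × 0.65 × 1.17×10⁻⁴ = 0.09126 m
Δh = 0.07981 + 0.02844 + 0.09126 = 0.19951 m ≈ 200 mm

200 mm of thermosteric rise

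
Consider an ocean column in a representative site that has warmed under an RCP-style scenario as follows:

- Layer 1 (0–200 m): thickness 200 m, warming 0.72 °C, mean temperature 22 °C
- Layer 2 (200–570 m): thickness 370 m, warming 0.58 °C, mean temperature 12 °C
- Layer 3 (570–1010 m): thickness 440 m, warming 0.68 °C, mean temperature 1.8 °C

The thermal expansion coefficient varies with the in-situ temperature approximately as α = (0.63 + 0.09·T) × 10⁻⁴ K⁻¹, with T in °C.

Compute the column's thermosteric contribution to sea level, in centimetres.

Δh ≈ 9.8 cm

Layer 1: α = (0.63 + 0.09×22)×10⁻⁴ = 2.61×10⁻⁴ K⁻¹
Layer 2: α = (0.63 + 0.09×12)×10⁻⁴ = 1.71×10⁻⁴ K⁻¹
Layer 3: α = (0.63 + 0.09×1.8)×10⁻⁴ = 0.792×10⁻⁴ K⁻¹
200 × 0.72 × 2.61×10⁻⁴ = 0.037584 m
200–570 m: 370 × 0.58 × 1.71×10⁻⁴ = 0.0366966 m
Layer 3: 440 × 0.68 × 0.792×10⁻⁴ = 0.02369664 m
Δh = 0.037584 + 0.0366966 + 0.02369664 = 0.09797724 m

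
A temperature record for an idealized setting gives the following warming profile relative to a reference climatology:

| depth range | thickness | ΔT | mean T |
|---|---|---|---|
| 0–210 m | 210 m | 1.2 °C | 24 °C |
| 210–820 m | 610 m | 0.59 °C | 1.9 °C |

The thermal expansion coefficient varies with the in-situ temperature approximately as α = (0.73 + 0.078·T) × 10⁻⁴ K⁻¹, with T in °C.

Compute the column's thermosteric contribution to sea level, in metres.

Layer 1: α = (0.73 + 0.078×24)×10⁻⁴ = 2.602×10⁻⁴ K⁻¹
Layer 2: α = (0.73 + 0.078×1.9)×10⁻⁴ = 0.8782×10⁻⁴ K⁻¹
2.602×10⁻⁴ × 1.2 × 210 = 0.0655704 m
Layer 2: 610 × 0.59 × 0.8782×10⁻⁴ = 0.031606418 m
Δh = 0.0655704 + 0.031606418 = 0.097176818 m ≈ 0.0972 m

about 0.0972 m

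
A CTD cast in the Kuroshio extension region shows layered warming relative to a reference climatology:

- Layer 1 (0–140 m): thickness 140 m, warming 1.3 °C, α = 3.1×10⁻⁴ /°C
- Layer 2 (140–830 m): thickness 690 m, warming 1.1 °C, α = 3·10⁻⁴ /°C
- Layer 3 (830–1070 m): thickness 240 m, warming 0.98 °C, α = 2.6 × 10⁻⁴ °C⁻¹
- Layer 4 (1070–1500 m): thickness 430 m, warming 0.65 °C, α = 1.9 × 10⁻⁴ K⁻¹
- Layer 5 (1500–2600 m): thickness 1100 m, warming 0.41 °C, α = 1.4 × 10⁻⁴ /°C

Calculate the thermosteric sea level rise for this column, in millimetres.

about 462 mm

1.3 × 3.1×10⁻⁴ × 140 = 0.05642 m
Layer 2: 3×10⁻⁴ × 690 × 1.1 = 0.22770 m
240 × 2.6×10⁻⁴ × 0.98 = 0.061152 m
430 × 0.65 × 1.9×10⁻⁴ = 0.053105 m
1100 × 0.41 × 1.4×10⁻⁴ = 0.06314 m
Δh = 0.05642 + 0.22770 + 0.061152 + 0.053105 + 0.06314 = 0.461517 m ≈ 462 mm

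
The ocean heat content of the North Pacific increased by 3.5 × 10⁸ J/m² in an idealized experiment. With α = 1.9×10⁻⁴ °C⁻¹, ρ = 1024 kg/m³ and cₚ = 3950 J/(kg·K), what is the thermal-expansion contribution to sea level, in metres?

about 0.016 m

Δh = αQ/(ρcₚ) = 1.9×10⁻⁴ × 3.5×10⁸ / (1024 × 3950) ≈ 0.016441 m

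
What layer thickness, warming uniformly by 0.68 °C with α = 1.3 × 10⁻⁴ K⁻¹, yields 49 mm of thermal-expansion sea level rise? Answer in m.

H ≈ 554 m

H = Δh/(αΔT) = 0.049 / (1.3×10⁻⁴ × 0.68) ≈ 554.3 m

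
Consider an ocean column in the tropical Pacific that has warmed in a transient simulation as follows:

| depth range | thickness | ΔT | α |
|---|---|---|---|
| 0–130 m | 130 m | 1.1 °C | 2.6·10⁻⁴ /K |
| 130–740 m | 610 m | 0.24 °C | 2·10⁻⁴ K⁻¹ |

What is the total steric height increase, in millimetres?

66 mm of thermosteric rise

0–130 m: 130 × 2.6×10⁻⁴ × 1.1 = 0.03718 m
130–740 m: 2×10⁻⁴ × 610 × 0.24 = 0.02928 m
Δh = 0.03718 + 0.02928 = 0.06646 m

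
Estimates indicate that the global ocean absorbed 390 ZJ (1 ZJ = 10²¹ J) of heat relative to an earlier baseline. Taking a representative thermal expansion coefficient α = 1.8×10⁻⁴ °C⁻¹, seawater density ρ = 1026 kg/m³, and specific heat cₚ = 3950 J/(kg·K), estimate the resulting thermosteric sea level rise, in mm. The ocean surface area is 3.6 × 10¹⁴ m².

Per unit area: Q = 390×10²¹ / (3.6×10¹⁴) ≈ 1.083×10⁹ J/m²
Δh = αQ/(ρcₚ) = 1.8×10⁻⁴ × 1.083×10⁹ / (1026 × 3950) ≈ 0.048101 m

48.1 mm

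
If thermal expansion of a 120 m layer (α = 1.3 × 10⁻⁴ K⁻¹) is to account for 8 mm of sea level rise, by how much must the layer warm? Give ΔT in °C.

ΔT ≈ 0.513 °C

ΔT = Δh/(αH) = 0.008 / (1.3×10⁻⁴ × 120) ≈ 0.5128 °C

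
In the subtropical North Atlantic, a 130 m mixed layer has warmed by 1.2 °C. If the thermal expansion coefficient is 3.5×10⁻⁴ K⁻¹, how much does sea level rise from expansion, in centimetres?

5.46 cm of thermosteric rise

Δh = αΔT·H = 3.5×10⁻⁴ × 1.2 × 130 = 0.05460 m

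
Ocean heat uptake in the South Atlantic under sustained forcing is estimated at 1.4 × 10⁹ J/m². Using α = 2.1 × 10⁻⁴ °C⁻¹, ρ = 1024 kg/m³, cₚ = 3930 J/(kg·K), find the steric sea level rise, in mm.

Δh = 73.1 mm

Δh = αQ/(ρcₚ) = 2.1×10⁻⁴ × 1.4×10⁹ / (1024 × 3930) ≈ 0.073056 m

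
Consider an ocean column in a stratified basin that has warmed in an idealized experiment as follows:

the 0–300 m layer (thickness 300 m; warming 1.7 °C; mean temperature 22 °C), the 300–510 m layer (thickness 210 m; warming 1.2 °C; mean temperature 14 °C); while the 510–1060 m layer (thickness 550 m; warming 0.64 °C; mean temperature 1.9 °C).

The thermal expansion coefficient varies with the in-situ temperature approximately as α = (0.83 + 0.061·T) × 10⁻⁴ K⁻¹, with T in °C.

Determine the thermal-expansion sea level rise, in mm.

Layer 1: α = (0.83 + 0.061×22)×10⁻⁴ = 2.172×10⁻⁴ K⁻¹
Layer 2: α = (0.83 + 0.061×14)×10⁻⁴ = 1.684×10⁻⁴ K⁻¹
Layer 3: α = (0.83 + 0.061×1.9)×10⁻⁴ = 0.9459×10⁻⁴ K⁻¹
Layer 1: 2.172×10⁻⁴ × 300 × 1.7 = 0.110772 m
300–510 m: 1.2 × 210 × 1.684×10⁻⁴ = 0.0424368 m
Layer 3: 550 × 0.64 × 0.9459×10⁻⁴ = 0.03329568 m
Δh = 0.110772 + 0.0424368 + 0.03329568 = 0.18650448 m

Δh ≈ 190 mm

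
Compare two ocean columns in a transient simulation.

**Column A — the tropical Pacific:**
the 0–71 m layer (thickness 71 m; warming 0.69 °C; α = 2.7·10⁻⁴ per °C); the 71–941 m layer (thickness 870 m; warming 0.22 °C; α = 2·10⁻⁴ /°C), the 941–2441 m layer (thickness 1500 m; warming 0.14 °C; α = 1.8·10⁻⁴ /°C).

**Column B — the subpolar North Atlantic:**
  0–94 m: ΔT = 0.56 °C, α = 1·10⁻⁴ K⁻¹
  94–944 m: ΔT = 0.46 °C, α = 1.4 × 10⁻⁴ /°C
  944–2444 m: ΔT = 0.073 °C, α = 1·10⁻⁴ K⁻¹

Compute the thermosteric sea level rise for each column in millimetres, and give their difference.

A Layer 1: 2.7×10⁻⁴ × 0.69 × 71 = 0.0132273 m
A Layer 2: 870 × 2×10⁻⁴ × 0.22 = 0.03828 m
A 941–2441 m: 1.8×10⁻⁴ × 0.14 × 1500 = 0.03780 m
A total: 0.0893073 m
B 1×10⁻⁴ × 94 × 0.56 = 0.005264 m
B 850 × 0.46 × 1.4×10⁻⁴ = 0.05474 m
B 0.073 × 1×10⁻⁴ × 1500 = 0.01095 m
B total: 0.070954 m
Difference: 0.0893073 − 0.070954 = 0.0183533 m

A: 89 mm; B: 71 mm; difference 18 mm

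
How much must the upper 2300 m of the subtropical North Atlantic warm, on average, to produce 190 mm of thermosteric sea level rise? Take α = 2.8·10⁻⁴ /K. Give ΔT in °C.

0.295 °C

ΔT = Δh/(αH) = 0.19 / (2.8×10⁻⁴ × 2300) ≈ 0.2950 °C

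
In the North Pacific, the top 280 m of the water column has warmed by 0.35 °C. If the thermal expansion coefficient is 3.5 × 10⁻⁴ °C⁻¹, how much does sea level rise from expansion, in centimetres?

3.4 cm of thermosteric rise

Δh = αΔT·H = 3.5×10⁻⁴ × 0.35 × 280 = 0.03430 m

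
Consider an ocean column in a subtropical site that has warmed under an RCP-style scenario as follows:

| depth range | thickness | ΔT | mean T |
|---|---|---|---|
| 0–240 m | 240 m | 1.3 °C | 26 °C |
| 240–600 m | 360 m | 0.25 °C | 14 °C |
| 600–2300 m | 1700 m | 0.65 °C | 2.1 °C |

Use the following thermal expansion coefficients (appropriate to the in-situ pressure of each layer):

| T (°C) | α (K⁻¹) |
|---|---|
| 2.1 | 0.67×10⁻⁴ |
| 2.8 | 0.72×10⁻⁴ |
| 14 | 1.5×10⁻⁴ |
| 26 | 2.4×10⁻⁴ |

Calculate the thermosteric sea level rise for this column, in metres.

Layer 1 at 26 °C → α = 2.4×10⁻⁴ K⁻¹
Layer 2 at 14 °C → α = 1.5×10⁻⁴ K⁻¹
Layer 3 at 2.1 °C → α = 0.67×10⁻⁴ K⁻¹
0–240 m: 2.4×10⁻⁴ × 1.3 × 240 = 0.07488 m
360 × 1.5×10⁻⁴ × 0.25 = 0.01350 m
600–2300 m: 0.65 × 0.67×10⁻⁴ × 1700 = 0.074035 m
Δh = 0.07488 + 0.01350 + 0.074035 = 0.162415 m

Δh = 0.162 m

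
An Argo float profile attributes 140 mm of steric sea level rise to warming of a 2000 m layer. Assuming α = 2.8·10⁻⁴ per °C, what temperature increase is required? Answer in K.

ΔT = Δh/(αH) = 0.14 / (2.8×10⁻⁴ × 2000) = 0.2500 K

about 0.250 K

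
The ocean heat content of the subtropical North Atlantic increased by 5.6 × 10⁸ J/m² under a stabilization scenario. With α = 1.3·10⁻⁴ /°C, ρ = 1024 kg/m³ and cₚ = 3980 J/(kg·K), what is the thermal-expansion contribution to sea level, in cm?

Δh = αQ/(ρcₚ) = 1.3×10⁻⁴ × 5.6×10⁸ / (1024 × 3980) ≈ 0.017863 m

1.8 cm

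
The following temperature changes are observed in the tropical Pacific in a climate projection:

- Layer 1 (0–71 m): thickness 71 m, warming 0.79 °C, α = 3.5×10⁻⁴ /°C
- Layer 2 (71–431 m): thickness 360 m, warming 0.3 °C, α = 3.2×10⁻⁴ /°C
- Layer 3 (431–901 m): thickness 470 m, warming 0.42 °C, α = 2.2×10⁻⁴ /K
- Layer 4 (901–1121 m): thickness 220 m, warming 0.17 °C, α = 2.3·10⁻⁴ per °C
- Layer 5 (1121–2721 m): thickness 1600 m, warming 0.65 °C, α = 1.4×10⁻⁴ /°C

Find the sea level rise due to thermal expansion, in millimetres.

252 mm of thermosteric rise

0–71 m: 71 × 0.79 × 3.5×10⁻⁴ = 0.0196315 m
0.3 × 3.2×10⁻⁴ × 360 = 0.03456 m
2.2×10⁻⁴ × 470 × 0.42 = 0.043428 m
2.3×10⁻⁴ × 0.17 × 220 = 0.008602 m
1.4×10⁻⁴ × 0.65 × 1600 = 0.14560 m
Δh = 0.0196315 + 0.03456 + 0.043428 + 0.008602 + 0.14560 = 0.2518215 m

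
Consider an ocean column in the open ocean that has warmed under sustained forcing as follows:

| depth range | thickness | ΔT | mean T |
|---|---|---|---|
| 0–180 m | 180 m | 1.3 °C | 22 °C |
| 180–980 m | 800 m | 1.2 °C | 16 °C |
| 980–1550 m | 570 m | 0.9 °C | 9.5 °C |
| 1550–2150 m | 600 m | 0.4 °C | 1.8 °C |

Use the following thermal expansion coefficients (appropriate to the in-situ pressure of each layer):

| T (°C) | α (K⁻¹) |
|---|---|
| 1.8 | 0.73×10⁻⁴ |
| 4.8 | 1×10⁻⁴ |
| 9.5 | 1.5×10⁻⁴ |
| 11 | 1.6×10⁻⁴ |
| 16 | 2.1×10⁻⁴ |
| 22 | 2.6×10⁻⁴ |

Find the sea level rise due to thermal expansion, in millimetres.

360 mm of thermosteric rise

Layer 1 at 22 °C → α = 2.6×10⁻⁴ K⁻¹
Layer 2 at 16 °C → α = 2.1×10⁻⁴ K⁻¹
Layer 3 at 9.5 °C → α = 1.5×10⁻⁴ K⁻¹
Layer 4 at 1.8 °C → α = 0.73×10⁻⁴ K⁻¹
Layer 1: 180 × 1.3 × 2.6×10⁻⁴ = 0.06084 m
1.2 × 2.1×10⁻⁴ × 800 = 0.20160 m
Layer 3: 0.9 × 1.5×10⁻⁴ × 570 = 0.07695 m
600 × 0.73×10⁻⁴ × 0.4 = 0.01752 m
Δh = 0.06084 + 0.20160 + 0.07695 + 0.01752 = 0.35691 m ≈ 360 mm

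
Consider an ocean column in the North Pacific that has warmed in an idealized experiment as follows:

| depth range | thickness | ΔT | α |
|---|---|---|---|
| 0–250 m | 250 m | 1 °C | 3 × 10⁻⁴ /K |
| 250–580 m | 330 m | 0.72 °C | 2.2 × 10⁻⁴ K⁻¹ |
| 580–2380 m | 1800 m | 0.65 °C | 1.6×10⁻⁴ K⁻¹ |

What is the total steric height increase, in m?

0.31 m of thermosteric rise

0–250 m: 1 × 3×10⁻⁴ × 250 = 0.07500 m
330 × 0.72 × 2.2×10⁻⁴ = 0.052272 m
Layer 3: 0.65 × 1800 × 1.6×10⁻⁴ = 0.18720 m
Δh = 0.07500 + 0.052272 + 0.18720 = 0.314472 m ≈ 0.31 m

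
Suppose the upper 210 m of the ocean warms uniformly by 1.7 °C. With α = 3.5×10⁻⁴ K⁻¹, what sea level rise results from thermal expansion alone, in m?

Δh = αΔT·H = 3.5×10⁻⁴ × 1.7 × 210 = 0.12495 m

0.12 m of thermosteric rise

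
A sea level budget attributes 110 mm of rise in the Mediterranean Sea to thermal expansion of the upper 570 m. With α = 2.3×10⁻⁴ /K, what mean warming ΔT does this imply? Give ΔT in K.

ΔT = Δh/(αH) = 0.11 / (2.3×10⁻⁴ × 570) ≈ 0.8391 K

ΔT ≈ 0.839 K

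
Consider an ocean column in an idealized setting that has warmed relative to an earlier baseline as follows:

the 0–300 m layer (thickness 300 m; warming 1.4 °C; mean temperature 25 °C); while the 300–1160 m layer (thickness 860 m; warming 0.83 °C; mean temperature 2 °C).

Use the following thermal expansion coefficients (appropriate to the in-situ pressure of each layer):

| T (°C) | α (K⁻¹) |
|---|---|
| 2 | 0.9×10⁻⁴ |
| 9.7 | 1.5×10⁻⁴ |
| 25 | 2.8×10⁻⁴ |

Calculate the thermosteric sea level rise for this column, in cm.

Layer 1 at 25 °C → α = 2.8×10⁻⁴ K⁻¹
Layer 2 at 2 °C → α = 0.9×10⁻⁴ K⁻¹
2.8×10⁻⁴ × 300 × 1.4 = 0.11760 m
0.9×10⁻⁴ × 0.83 × 860 = 0.064242 m
Δh = 0.11760 + 0.064242 = 0.181842 m

Δh ≈ 18 cm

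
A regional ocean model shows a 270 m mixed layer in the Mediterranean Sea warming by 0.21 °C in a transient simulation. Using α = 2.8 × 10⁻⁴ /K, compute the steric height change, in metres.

Δh ≈ 0.016 m

Δh = αΔT·H = 2.8×10⁻⁴ × 0.21 × 270 = 0.015876 m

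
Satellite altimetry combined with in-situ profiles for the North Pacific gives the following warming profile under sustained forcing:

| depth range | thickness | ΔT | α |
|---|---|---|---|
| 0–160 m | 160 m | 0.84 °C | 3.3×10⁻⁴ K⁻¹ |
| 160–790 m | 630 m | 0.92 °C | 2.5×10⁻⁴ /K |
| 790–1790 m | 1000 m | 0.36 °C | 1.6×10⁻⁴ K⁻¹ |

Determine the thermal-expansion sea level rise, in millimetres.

3.3×10⁻⁴ × 160 × 0.84 = 0.044352 m
160–790 m: 630 × 0.92 × 2.5×10⁻⁴ = 0.14490 m
Layer 3: 0.36 × 1.6×10⁻⁴ × 1000 = 0.05760 m
Δh = 0.044352 + 0.14490 + 0.05760 = 0.246852 m

Δh ≈ 247 mm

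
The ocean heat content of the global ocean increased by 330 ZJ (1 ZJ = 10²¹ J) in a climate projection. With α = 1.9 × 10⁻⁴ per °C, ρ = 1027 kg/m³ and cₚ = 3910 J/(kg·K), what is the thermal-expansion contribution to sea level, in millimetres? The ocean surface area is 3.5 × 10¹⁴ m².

about 45 mm

Per unit area: Q = 330×10²¹ / (3.5×10¹⁴) ≈ 9.429×10⁸ J/m²
Δh = αQ/(ρcₚ) = 1.9×10⁻⁴ × 9.429×10⁸ / (1027 × 3910) ≈ 0.044614 m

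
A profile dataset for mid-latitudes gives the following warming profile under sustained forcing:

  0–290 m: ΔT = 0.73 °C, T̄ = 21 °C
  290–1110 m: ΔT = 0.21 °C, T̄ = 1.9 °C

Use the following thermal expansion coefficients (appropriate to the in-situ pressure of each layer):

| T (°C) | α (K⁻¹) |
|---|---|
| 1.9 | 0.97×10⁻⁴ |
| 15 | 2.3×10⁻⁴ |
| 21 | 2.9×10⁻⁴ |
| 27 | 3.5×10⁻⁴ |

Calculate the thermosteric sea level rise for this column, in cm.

7.81 cm

Layer 1 at 21 °C → α = 2.9×10⁻⁴ K⁻¹
Layer 2 at 1.9 °C → α = 0.97×10⁻⁴ K⁻¹
2.9×10⁻⁴ × 0.73 × 290 = 0.061393 m
290–1110 m: 0.21 × 820 × 0.97×10⁻⁴ = 0.0167034 m
Δh = 0.061393 + 0.0167034 = 0.0780964 m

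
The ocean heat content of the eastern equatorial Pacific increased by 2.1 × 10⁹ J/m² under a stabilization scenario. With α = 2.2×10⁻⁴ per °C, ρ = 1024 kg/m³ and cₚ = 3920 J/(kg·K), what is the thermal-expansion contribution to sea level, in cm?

Δh ≈ 11.5 cm

Δh = αQ/(ρcₚ) = 2.2×10⁻⁴ × 2.1×10⁹ / (1024 × 3920) ≈ 0.11509 m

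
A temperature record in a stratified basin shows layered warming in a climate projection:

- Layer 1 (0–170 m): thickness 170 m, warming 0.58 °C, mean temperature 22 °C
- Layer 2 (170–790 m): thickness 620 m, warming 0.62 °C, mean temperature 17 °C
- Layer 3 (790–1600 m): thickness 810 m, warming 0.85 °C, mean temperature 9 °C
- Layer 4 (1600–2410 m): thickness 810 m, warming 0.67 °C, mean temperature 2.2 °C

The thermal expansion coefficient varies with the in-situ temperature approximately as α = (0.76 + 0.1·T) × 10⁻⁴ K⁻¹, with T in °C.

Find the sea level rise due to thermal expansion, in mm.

Layer 1: α = (0.76 + 0.1×22)×10⁻⁴ = 2.96×10⁻⁴ K⁻¹
Layer 2: α = (0.76 + 0.1×17)×10⁻⁴ = 2.46×10⁻⁴ K⁻¹
Layer 3: α = (0.76 + 0.1×9)×10⁻⁴ = 1.66×10⁻⁴ K⁻¹
Layer 4: α = (0.76 + 0.1×2.2)×10⁻⁴ = 0.98×10⁻⁴ K⁻¹
Layer 1: 0.58 × 170 × 2.96×10⁻⁴ = 0.0291856 m
170–790 m: 0.62 × 2.46×10⁻⁴ × 620 = 0.0945624 m
810 × 0.85 × 1.66×10⁻⁴ = 0.114291 m
1600–2410 m: 0.98×10⁻⁴ × 810 × 0.67 = 0.0531846 m
Δh = 0.0291856 + 0.0945624 + 0.114291 + 0.0531846 = 0.2912236 m

Δh = 291 mm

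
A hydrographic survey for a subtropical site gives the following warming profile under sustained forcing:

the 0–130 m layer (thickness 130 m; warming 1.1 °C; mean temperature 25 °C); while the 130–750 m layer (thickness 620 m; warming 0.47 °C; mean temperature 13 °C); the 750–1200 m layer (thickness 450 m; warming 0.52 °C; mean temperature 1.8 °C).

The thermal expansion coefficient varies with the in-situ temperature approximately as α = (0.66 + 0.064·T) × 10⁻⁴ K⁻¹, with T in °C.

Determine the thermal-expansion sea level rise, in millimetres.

about 94 mm

Layer 1: α = (0.66 + 0.064×25)×10⁻⁴ = 2.26×10⁻⁴ K⁻¹
Layer 2: α = (0.66 + 0.064×13)×10⁻⁴ = 1.492×10⁻⁴ K⁻¹
Layer 3: α = (0.66 + 0.064×1.8)×10⁻⁴ = 0.7752×10⁻⁴ K⁻¹
Layer 1: 2.26×10⁻⁴ × 130 × 1.1 = 0.032318 m
Layer 2: 620 × 0.47 × 1.492×10⁻⁴ = 0.04347688 m
750–1200 m: 0.52 × 450 × 0.7752×10⁻⁴ = 0.01813968 m
Δh = 0.032318 + 0.04347688 + 0.01813968 = 0.09393456 m ≈ 94 mm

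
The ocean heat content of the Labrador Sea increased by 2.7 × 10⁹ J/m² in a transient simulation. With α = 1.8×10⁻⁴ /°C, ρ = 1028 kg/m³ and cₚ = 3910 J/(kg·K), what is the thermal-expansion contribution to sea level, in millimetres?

Δh = αQ/(ρcₚ) = 1.8×10⁻⁴ × 2.7×10⁹ / (1028 × 3910) ≈ 0.12091 m

about 120 mm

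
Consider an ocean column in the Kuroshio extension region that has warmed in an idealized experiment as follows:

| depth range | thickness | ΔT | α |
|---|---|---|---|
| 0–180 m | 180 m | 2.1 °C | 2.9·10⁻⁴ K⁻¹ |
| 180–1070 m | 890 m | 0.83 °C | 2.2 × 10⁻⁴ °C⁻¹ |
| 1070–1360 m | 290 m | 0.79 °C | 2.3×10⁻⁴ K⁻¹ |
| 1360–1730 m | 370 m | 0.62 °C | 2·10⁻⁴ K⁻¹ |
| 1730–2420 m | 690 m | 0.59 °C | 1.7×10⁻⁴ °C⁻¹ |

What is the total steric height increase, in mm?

0–180 m: 180 × 2.9×10⁻⁴ × 2.1 = 0.10962 m
Layer 2: 0.83 × 2.2×10⁻⁴ × 890 = 0.162514 m
290 × 0.79 × 2.3×10⁻⁴ = 0.052693 m
1360–1730 m: 0.62 × 370 × 2×10⁻⁴ = 0.04588 m
1730–2420 m: 0.59 × 1.7×10⁻⁴ × 690 = 0.069207 m
Δh = 0.10962 + 0.162514 + 0.052693 + 0.04588 + 0.069207 = 0.439914 m

about 440 mm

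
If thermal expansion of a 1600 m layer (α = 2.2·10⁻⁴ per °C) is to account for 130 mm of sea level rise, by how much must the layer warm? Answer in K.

ΔT = Δh/(αH) = 0.13 / (2.2×10⁻⁴ × 1600) ≈ 0.3693 K

0.369 K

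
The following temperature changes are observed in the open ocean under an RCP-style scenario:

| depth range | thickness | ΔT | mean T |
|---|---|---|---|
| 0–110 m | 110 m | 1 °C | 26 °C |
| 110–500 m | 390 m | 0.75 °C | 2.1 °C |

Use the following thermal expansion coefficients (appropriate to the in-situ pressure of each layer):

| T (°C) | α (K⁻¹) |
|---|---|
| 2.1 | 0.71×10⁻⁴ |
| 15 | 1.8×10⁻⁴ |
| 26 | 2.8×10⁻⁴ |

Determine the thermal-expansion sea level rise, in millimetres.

Layer 1 at 26 °C → α = 2.8×10⁻⁴ K⁻¹
Layer 2 at 2.1 °C → α = 0.71×10⁻⁴ K⁻¹
110 × 1 × 2.8×10⁻⁴ = 0.03080 m
110–500 m: 390 × 0.71×10⁻⁴ × 0.75 = 0.0207675 m
Δh = 0.03080 + 0.0207675 = 0.0515675 m ≈ 51.6 mm

about 51.6 mm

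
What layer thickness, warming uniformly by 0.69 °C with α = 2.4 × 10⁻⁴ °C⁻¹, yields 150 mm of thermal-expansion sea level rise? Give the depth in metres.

H = Δh/(αΔT) = 0.15 / (2.4×10⁻⁴ × 0.69) ≈ 905.8 m

about 910 m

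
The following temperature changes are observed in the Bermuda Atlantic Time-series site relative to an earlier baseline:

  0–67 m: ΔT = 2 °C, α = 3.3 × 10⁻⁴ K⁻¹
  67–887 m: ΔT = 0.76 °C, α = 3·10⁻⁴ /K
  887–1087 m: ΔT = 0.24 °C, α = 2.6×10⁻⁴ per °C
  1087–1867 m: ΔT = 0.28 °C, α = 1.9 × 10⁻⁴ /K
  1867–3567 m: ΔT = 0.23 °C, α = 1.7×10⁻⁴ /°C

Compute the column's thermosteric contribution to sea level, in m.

0.352 m of thermosteric rise

0–67 m: 2 × 3.3×10⁻⁴ × 67 = 0.04422 m
Layer 2: 0.76 × 3×10⁻⁴ × 820 = 0.18696 m
887–1087 m: 0.24 × 200 × 2.6×10⁻⁴ = 0.01248 m
1087–1867 m: 1.9×10⁻⁴ × 780 × 0.28 = 0.041496 m
1867–3567 m: 1.7×10⁻⁴ × 1700 × 0.23 = 0.06647 m
Δh = 0.04422 + 0.18696 + 0.01248 + 0.041496 + 0.06647 = 0.351626 m ≈ 0.352 m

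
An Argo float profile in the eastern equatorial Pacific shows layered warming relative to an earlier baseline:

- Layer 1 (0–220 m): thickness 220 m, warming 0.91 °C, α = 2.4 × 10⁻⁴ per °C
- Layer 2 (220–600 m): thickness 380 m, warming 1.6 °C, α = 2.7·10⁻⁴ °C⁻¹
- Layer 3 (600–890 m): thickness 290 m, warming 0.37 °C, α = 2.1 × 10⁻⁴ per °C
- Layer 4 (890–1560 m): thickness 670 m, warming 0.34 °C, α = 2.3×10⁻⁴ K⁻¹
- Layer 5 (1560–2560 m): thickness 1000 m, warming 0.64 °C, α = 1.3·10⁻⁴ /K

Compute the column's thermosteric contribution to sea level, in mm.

Δh ≈ 370 mm

0.91 × 220 × 2.4×10⁻⁴ = 0.048048 m
2.7×10⁻⁴ × 380 × 1.6 = 0.16416 m
600–890 m: 0.37 × 2.1×10⁻⁴ × 290 = 0.022533 m
Layer 4: 2.3×10⁻⁴ × 670 × 0.34 = 0.052394 m
1560–2560 m: 1000 × 0.64 × 1.3×10⁻⁴ = 0.08320 m
Δh = 0.048048 + 0.16416 + 0.022533 + 0.052394 + 0.08320 = 0.370335 m ≈ 370 mm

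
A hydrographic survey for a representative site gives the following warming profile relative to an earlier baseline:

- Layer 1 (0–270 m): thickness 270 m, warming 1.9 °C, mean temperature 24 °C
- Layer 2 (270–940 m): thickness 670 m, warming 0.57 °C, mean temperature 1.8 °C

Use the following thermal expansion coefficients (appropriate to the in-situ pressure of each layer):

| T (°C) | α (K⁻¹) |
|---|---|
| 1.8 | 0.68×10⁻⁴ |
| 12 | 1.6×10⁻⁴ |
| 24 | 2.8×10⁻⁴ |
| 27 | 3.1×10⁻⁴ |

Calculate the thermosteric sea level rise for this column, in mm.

Layer 1 at 24 °C → α = 2.8×10⁻⁴ K⁻¹
Layer 2 at 1.8 °C → α = 0.68×10⁻⁴ K⁻¹
Layer 1: 1.9 × 2.8×10⁻⁴ × 270 = 0.14364 m
0.57 × 0.68×10⁻⁴ × 670 = 0.0259692 m
Δh = 0.14364 + 0.0259692 = 0.1696092 m

170 mm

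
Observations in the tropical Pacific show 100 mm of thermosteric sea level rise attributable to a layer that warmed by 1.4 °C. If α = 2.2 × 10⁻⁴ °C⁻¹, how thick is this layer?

H ≈ 325 m

H = Δh/(αΔT) = 0.1 / (2.2×10⁻⁴ × 1.4) ≈ 324.7 m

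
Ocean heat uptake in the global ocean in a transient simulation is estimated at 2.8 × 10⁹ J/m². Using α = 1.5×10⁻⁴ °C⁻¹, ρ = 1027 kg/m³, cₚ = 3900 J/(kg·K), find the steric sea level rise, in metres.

0.10 m

Δh = αQ/(ρcₚ) = 1.5×10⁻⁴ × 2.8×10⁹ / (1027 × 3900) ≈ 0.10486 m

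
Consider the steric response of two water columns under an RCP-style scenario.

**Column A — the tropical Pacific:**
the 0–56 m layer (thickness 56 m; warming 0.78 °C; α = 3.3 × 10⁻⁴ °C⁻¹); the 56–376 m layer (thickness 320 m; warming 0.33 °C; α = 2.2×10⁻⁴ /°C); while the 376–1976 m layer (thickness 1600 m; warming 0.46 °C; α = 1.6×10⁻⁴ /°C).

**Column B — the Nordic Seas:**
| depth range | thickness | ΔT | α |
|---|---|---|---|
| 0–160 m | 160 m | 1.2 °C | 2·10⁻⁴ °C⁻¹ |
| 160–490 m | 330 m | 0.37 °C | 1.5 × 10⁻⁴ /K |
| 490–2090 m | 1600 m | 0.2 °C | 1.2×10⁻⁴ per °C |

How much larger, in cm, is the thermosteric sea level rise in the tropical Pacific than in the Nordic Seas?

A 0–56 m: 3.3×10⁻⁴ × 0.78 × 56 = 0.0144144 m
A Layer 2: 320 × 0.33 × 2.2×10⁻⁴ = 0.023232 m
A 376–1976 m: 1600 × 0.46 × 1.6×10⁻⁴ = 0.11776 m
A total: 0.1554064 m
B 160 × 1.2 × 2×10⁻⁴ = 0.03840 m
B Layer 2: 1.5×10⁻⁴ × 330 × 0.37 = 0.018315 m
B 1.2×10⁻⁴ × 0.2 × 1600 = 0.03840 m
B total: 0.095115 m
Difference: 0.1554064 − 0.095115 = 0.0602914 m

6.0 cm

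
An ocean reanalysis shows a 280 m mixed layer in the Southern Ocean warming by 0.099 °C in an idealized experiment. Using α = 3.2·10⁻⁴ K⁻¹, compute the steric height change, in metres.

Δh = αΔT·H = 3.2×10⁻⁴ × 0.099 × 280 = 0.0088704 m

Δh = 0.0089 m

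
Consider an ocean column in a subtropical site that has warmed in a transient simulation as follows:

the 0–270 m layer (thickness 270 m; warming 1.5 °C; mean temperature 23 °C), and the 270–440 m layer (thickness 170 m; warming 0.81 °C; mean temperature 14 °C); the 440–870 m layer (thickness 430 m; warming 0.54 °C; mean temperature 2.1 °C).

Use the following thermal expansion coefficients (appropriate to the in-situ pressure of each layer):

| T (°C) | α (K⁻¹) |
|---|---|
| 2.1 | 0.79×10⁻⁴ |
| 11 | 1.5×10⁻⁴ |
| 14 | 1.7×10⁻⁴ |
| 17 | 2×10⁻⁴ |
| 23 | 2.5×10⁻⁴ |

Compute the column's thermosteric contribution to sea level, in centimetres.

Δh ≈ 14 cm

Layer 1 at 23 °C → α = 2.5×10⁻⁴ K⁻¹
Layer 2 at 14 °C → α = 1.7×10⁻⁴ K⁻¹
Layer 3 at 2.1 °C → α = 0.79×10⁻⁴ K⁻¹
Layer 1: 1.5 × 270 × 2.5×10⁻⁴ = 0.10125 m
Layer 2: 170 × 0.81 × 1.7×10⁻⁴ = 0.023409 m
Layer 3: 0.79×10⁻⁴ × 430 × 0.54 = 0.0183438 m
Δh = 0.10125 + 0.023409 + 0.0183438 = 0.1430028 m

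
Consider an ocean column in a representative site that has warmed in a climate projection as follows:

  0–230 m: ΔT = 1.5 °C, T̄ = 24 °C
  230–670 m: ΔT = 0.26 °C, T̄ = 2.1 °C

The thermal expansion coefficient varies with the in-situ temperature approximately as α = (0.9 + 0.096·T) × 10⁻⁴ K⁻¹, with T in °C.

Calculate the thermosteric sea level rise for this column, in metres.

Δh ≈ 0.123 m

Layer 1: α = (0.9 + 0.096×24)×10⁻⁴ = 3.204×10⁻⁴ K⁻¹
Layer 2: α = (0.9 + 0.096×2.1)×10⁻⁴ = 1.1016×10⁻⁴ K⁻¹
0–230 m: 230 × 1.5 × 3.204×10⁻⁴ = 0.110538 m
Layer 2: 1.1016×10⁻⁴ × 0.26 × 440 = 0.012602304 m
Δh = 0.110538 + 0.012602304 = 0.123140304 m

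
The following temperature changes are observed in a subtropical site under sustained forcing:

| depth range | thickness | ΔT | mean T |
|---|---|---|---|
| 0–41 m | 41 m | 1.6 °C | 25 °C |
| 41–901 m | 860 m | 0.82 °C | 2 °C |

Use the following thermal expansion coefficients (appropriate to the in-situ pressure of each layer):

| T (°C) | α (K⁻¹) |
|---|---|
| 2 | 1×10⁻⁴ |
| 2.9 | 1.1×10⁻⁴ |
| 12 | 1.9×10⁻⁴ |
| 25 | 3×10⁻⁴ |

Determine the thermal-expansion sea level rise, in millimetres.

90.2 mm

Layer 1 at 25 °C → α = 3×10⁻⁴ K⁻¹
Layer 2 at 2 °C → α = 1×10⁻⁴ K⁻¹
41 × 3×10⁻⁴ × 1.6 = 0.01968 m
0.82 × 860 × 1×10⁻⁴ = 0.07052 m
Δh = 0.01968 + 0.07052 = 0.09020 m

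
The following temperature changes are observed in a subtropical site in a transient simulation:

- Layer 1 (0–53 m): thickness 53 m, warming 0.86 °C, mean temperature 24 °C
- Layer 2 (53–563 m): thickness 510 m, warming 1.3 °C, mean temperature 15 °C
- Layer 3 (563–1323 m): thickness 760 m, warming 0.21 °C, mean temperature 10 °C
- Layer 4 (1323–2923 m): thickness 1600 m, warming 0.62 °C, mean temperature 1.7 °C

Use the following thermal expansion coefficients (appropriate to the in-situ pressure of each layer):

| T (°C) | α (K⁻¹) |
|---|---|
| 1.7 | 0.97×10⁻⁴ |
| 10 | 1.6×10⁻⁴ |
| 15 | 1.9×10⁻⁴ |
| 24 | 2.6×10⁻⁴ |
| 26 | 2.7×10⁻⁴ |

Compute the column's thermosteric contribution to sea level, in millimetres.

Layer 1 at 24 °C → α = 2.6×10⁻⁴ K⁻¹
Layer 2 at 15 °C → α = 1.9×10⁻⁴ K⁻¹
Layer 3 at 10 °C → α = 1.6×10⁻⁴ K⁻¹
Layer 4 at 1.7 °C → α = 0.97×10⁻⁴ K⁻¹
2.6×10⁻⁴ × 53 × 0.86 = 0.0118508 m
Layer 2: 1.9×10⁻⁴ × 1.3 × 510 = 0.12597 m
563–1323 m: 760 × 1.6×10⁻⁴ × 0.21 = 0.025536 m
1600 × 0.97×10⁻⁴ × 0.62 = 0.096224 m
Δh = 0.0118508 + 0.12597 + 0.025536 + 0.096224 = 0.2595808 m ≈ 260 mm

260 mm of thermosteric rise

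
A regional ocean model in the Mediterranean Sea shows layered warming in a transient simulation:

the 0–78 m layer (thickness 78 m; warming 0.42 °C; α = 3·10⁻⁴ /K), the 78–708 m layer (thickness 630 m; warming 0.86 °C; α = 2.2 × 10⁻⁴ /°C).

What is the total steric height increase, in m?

Layer 1: 0.42 × 3×10⁻⁴ × 78 = 0.009828 m
Layer 2: 0.86 × 2.2×10⁻⁴ × 630 = 0.119196 m
Δh = 0.009828 + 0.119196 = 0.129024 m

Δh = 0.129 m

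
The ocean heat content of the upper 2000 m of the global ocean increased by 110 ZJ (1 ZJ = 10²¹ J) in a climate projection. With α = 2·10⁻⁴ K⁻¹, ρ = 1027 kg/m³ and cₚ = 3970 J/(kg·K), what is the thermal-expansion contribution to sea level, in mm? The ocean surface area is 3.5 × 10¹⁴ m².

Per unit area: Q = 110×10²¹ / (3.5×10¹⁴) ≈ 3.143×10⁸ J/m²
Δh = αQ/(ρcₚ) = 2×10⁻⁴ × 3.143×10⁸ / (1027 × 3970) ≈ 0.015417 m

15 mm of thermosteric rise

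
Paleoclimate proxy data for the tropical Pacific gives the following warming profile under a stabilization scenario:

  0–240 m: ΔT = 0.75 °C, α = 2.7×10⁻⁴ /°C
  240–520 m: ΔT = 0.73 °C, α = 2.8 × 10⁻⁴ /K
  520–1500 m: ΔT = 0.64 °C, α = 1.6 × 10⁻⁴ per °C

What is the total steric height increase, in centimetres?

Δh ≈ 21 cm

2.7×10⁻⁴ × 240 × 0.75 = 0.04860 m
280 × 0.73 × 2.8×10⁻⁴ = 0.057232 m
980 × 0.64 × 1.6×10⁻⁴ = 0.100352 m
Δh = 0.04860 + 0.057232 + 0.100352 = 0.206184 m ≈ 21 cm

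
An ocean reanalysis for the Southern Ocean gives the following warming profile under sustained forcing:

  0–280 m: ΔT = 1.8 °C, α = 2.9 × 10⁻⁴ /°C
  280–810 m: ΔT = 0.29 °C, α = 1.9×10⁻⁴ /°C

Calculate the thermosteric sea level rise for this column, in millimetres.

about 175 mm

0–280 m: 1.8 × 280 × 2.9×10⁻⁴ = 0.14616 m
0.29 × 1.9×10⁻⁴ × 530 = 0.029203 m
Δh = 0.14616 + 0.029203 = 0.175363 m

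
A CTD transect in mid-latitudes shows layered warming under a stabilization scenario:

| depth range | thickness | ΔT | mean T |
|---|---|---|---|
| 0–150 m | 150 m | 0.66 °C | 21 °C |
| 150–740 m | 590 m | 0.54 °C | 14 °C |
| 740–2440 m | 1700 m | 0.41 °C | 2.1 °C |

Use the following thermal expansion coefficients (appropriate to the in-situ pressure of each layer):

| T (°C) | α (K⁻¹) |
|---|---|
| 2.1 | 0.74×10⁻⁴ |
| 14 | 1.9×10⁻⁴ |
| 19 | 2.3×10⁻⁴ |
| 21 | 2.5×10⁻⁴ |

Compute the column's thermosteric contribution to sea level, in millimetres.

Δh ≈ 140 mm

Layer 1 at 21 °C → α = 2.5×10⁻⁴ K⁻¹
Layer 2 at 14 °C → α = 1.9×10⁻⁴ K⁻¹
Layer 3 at 2.1 °C → α = 0.74×10⁻⁴ K⁻¹
0–150 m: 150 × 0.66 × 2.5×10⁻⁴ = 0.02475 m
150–740 m: 1.9×10⁻⁴ × 0.54 × 590 = 0.060534 m
740–2440 m: 0.74×10⁻⁴ × 0.41 × 1700 = 0.051578 m
Δh = 0.02475 + 0.060534 + 0.051578 = 0.136862 m ≈ 140 mm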